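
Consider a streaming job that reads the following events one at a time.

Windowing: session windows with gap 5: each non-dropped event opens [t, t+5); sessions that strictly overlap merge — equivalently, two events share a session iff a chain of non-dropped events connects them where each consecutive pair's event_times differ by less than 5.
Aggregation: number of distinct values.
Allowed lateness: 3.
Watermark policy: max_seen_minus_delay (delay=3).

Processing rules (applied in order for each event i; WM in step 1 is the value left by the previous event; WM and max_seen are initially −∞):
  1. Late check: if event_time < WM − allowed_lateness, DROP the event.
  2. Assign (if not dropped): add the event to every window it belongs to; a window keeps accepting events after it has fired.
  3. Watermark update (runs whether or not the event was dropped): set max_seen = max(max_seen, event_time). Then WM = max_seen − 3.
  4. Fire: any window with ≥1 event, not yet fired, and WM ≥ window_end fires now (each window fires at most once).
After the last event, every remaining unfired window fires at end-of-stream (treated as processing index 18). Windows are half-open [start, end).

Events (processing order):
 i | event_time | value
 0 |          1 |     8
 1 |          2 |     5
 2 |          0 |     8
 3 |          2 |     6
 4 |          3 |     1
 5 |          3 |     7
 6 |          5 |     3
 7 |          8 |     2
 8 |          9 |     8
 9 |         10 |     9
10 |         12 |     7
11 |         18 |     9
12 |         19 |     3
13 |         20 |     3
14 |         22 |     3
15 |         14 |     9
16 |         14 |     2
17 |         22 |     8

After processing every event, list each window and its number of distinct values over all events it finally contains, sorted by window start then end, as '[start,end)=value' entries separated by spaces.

[0,17)=8 [18,27)=3

i=0 t=1 v=8: → [1,6); WM=-2
i=1 t=2 v=5: → [1,7); WM=-1
i=2 t=0 v=8: → [0,7); WM=-1
i=3 t=2 v=6: → [0,7); WM=-1
i=4 t=3 v=1: → [0,8); WM=0
i=5 t=3 v=7: → [0,8); WM=0
i=6 t=5 v=3: → [0,10); WM=2
i=7 t=8 v=2: → [0,13); WM=5
i=8 t=9 v=8: → [0,14); WM=6
i=9 t=10 v=9: → [0,15); WM=7
i=10 t=12 v=7: → [0,17); WM=9
i=11 t=18 v=9: → [18,23); WM=15
i=12 t=19 v=3: → [18,24); WM=16
i=13 t=20 v=3: → [18,25); WM=17
i=14 t=22 v=3: → [18,27); WM=19
i=15 t=14 v=9: DROP (t<19-3); WM=19
i=16 t=14 v=2: DROP (t<19-3); WM=19
i=17 t=22 v=8: → [18,27); WM=19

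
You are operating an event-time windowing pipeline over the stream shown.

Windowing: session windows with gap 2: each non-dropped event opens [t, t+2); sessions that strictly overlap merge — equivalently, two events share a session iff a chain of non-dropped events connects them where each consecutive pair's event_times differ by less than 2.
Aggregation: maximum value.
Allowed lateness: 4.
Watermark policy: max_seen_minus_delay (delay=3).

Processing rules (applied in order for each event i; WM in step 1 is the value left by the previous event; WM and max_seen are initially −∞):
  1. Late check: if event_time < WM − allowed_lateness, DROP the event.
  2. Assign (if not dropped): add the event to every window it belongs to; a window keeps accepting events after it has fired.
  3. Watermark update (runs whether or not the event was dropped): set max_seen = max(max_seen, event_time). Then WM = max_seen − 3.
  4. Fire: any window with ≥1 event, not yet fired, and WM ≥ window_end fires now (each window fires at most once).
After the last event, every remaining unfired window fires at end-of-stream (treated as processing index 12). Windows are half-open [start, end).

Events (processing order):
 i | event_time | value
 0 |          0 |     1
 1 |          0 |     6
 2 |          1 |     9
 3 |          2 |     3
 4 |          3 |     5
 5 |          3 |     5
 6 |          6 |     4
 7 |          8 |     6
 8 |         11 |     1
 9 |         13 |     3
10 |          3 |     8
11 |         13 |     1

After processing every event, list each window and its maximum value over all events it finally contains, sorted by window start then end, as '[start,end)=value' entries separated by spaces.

i=0 t=0 v=1: → [0,2); WM=-3
i=1 t=0 v=6: → [0,2); WM=-3
i=2 t=1 v=9: → [0,3); WM=-2
i=3 t=2 v=3: → [0,4); WM=-1
i=4 t=3 v=5: → [0,5); WM=0
i=5 t=3 v=5: → [0,5); WM=0
i=6 t=6 v=4: → [6,8); WM=3
i=7 t=8 v=6: → [8,10); WM=5
i=8 t=11 v=1: → [11,13); WM=8
i=9 t=13 v=3: → [13,15); WM=10
i=10 t=3 v=8: DROP (t<10-4); WM=10
i=11 t=13 v=1: → [13,15); WM=10

[0,5)=9 [6,8)=4 [8,10)=6 [11,13)=1 [13,15)=3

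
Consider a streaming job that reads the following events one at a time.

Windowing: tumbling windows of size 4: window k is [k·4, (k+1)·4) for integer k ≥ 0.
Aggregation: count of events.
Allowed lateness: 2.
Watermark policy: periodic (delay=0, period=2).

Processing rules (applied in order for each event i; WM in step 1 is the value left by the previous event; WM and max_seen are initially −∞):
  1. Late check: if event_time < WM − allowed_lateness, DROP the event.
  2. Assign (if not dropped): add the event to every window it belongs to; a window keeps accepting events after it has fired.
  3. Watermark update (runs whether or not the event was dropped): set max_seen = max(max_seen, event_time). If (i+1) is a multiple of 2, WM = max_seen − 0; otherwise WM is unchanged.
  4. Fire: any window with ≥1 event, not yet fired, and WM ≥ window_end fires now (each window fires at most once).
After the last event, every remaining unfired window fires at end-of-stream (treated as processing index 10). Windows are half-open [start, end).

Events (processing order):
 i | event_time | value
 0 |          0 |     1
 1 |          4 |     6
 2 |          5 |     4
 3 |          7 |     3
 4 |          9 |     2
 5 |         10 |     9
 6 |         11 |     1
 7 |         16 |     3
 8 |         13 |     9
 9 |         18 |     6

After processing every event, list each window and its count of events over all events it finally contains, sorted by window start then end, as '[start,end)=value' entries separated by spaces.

i=0 t=0 v=1: → [0,4); WM=−∞
i=1 t=4 v=6: → [4,8); WM=4; [0,4) fires=1
i=2 t=5 v=4: → [4,8); WM=4
i=3 t=7 v=3: → [4,8); WM=7
i=4 t=9 v=2: → [8,12); WM=7
i=5 t=10 v=9: → [8,12); WM=10; [4,8) fires=3
i=6 t=11 v=1: → [8,12); WM=10
i=7 t=16 v=3: → [16,20); WM=16; [8,12) fires=3
i=8 t=13 v=9: DROP (t<16-2); WM=16
i=9 t=18 v=6: → [16,20); WM=18

[0,4)=1 [4,8)=3 [8,12)=3 [16,20)=2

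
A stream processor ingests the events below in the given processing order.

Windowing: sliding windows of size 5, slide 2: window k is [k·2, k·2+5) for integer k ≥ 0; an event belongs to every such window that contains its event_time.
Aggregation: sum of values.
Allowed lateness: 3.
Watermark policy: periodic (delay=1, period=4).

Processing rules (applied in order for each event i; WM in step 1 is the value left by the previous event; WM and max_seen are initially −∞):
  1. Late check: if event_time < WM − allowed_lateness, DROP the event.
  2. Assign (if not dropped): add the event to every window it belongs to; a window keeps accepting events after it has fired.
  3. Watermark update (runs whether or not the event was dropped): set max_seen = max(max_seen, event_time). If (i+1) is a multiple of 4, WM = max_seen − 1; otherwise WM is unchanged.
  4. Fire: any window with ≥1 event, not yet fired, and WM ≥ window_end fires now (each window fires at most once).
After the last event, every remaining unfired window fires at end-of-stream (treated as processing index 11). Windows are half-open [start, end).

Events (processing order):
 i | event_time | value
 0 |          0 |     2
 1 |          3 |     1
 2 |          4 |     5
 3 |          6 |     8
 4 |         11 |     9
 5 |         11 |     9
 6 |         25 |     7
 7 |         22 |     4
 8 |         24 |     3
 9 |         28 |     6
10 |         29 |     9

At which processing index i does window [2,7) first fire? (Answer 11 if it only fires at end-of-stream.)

7

i=0 t=0 v=2: → [0,5); WM=−∞
i=1 t=3 v=1: → [2,7),[0,5); WM=−∞
i=2 t=4 v=5: → [4,9),[2,7),[0,5); WM=−∞
i=3 t=6 v=8: → [6,11),[4,9),[2,7); WM=5; [0,5) fires=8
i=4 t=11 v=9: → [10,15),[8,13); WM=5
i=5 t=11 v=9: → [10,15),[8,13); WM=5
i=6 t=25 v=7: → [24,29),[22,27); WM=5
i=7 t=22 v=4: → [22,27),[20,25),[18,23); WM=24; [2,7) fires=14 [4,9) fires=13 [6,11) fires=8 [8,13) fires=18 [10,15) fires=18 [18,23) fires=4
i=8 t=24 v=3: → [24,29),[22,27),[20,25); WM=24
i=9 t=28 v=6: → [28,33),[26,31),[24,29); WM=24
i=10 t=29 v=9: → [28,33),[26,31); WM=24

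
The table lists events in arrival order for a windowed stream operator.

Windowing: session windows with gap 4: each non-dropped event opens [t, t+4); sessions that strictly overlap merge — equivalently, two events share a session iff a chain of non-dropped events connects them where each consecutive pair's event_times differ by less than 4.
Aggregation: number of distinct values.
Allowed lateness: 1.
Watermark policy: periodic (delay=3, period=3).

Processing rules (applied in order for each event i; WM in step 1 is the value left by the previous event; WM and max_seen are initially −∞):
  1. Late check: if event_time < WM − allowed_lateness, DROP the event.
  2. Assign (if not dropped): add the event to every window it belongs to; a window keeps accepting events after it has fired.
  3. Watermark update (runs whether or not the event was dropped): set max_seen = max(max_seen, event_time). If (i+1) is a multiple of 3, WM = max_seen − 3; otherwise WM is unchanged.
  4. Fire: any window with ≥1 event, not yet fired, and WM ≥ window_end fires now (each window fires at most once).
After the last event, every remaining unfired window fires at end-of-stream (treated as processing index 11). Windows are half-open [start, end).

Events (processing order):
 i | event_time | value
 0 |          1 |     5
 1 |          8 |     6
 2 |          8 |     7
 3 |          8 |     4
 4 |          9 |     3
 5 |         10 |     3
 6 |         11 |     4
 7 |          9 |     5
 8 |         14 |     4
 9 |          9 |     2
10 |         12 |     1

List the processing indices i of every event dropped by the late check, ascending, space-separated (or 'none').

i=0 t=1 v=5: → [1,5); WM=−∞
i=1 t=8 v=6: → [8,12); WM=−∞
i=2 t=8 v=7: → [8,12); WM=5
i=3 t=8 v=4: → [8,12); WM=5
i=4 t=9 v=3: → [8,13); WM=5
i=5 t=10 v=3: → [8,14); WM=7
i=6 t=11 v=4: → [8,15); WM=7
i=7 t=9 v=5: → [8,15); WM=7
i=8 t=14 v=4: → [8,18); WM=11
i=9 t=9 v=2: DROP (t<11-1); WM=11
i=10 t=12 v=1: → [8,18); WM=11

9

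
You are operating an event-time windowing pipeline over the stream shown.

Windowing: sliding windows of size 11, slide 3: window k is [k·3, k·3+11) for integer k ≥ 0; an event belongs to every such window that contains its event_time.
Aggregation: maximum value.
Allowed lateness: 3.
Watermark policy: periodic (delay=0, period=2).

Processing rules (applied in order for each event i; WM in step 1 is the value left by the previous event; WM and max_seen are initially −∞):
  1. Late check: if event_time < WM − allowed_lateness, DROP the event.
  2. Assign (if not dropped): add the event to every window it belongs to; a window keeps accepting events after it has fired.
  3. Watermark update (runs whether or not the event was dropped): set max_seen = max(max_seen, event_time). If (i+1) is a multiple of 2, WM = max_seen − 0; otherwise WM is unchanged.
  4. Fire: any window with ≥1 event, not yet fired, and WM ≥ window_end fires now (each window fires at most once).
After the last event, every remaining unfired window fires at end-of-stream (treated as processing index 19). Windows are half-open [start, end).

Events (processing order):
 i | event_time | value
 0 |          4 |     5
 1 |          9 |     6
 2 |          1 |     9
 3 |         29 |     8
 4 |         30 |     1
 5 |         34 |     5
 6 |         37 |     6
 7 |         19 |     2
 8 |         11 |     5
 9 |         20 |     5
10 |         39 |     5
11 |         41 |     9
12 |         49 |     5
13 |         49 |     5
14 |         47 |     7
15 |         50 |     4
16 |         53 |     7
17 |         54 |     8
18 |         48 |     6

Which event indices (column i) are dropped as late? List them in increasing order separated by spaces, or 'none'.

2 7 8 9 18

i=0 t=4 v=5: → [3,14),[0,11); WM=−∞
i=1 t=9 v=6: → [9,20),[6,17),[3,14),[0,11); WM=9
i=2 t=1 v=9: DROP (t<9-3); WM=9
i=3 t=29 v=8: → [27,38),[24,35),[21,32); WM=29; [0,11) fires=6 [3,14) fires=6 [6,17) fires=6 [9,20) fires=6
i=4 t=30 v=1: → [30,41),[27,38),[24,35),[21,32); WM=29
i=5 t=34 v=5: → [33,44),[30,41),[27,38),[24,35); WM=34; [21,32) fires=8
i=6 t=37 v=6: → [36,47),[33,44),[30,41),[27,38); WM=34
i=7 t=19 v=2: DROP (t<34-3); WM=37; [24,35) fires=8
i=8 t=11 v=5: DROP (t<37-3); WM=37
i=9 t=20 v=5: DROP (t<37-3); WM=37
i=10 t=39 v=5: → [39,50),[36,47),[33,44),[30,41); WM=37
i=11 t=41 v=9: → [39,50),[36,47),[33,44); WM=41; [27,38) fires=8 [30,41) fires=6
i=12 t=49 v=5: → [48,59),[45,56),[42,53),[39,50); WM=41
i=13 t=49 v=5: → [48,59),[45,56),[42,53),[39,50); WM=49; [33,44) fires=9 [36,47) fires=9
i=14 t=47 v=7: → [45,56),[42,53),[39,50); WM=49
i=15 t=50 v=4: → [48,59),[45,56),[42,53); WM=50; [39,50) fires=9
i=16 t=53 v=7: → [51,62),[48,59),[45,56); WM=50
i=17 t=54 v=8: → [54,65),[51,62),[48,59),[45,56); WM=54; [42,53) fires=7
i=18 t=48 v=6: DROP (t<54-3); WM=54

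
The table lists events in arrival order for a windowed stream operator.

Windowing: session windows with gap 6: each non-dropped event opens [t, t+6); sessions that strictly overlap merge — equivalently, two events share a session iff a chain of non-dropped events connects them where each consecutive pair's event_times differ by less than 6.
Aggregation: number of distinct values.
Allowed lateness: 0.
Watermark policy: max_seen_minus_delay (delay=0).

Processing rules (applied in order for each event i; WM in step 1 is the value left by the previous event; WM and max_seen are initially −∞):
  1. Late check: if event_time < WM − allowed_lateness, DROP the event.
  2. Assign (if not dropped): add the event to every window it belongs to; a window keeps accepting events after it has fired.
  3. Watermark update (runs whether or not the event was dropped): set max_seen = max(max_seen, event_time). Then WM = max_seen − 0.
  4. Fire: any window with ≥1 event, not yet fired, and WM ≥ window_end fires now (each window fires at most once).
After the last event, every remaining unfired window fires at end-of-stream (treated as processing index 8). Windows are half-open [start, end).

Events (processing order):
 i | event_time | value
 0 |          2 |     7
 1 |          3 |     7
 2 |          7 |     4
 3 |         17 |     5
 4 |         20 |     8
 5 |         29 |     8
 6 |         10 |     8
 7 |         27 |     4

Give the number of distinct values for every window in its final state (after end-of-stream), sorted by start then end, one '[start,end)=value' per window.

i=0 t=2 v=7: → [2,8); WM=2
i=1 t=3 v=7: → [2,9); WM=3
i=2 t=7 v=4: → [2,13); WM=7
i=3 t=17 v=5: → [17,23); WM=17
i=4 t=20 v=8: → [17,26); WM=20
i=5 t=29 v=8: → [29,35); WM=29
i=6 t=10 v=8: DROP (t<29-0); WM=29
i=7 t=27 v=4: DROP (t<29-0); WM=29

[2,13)=2 [17,26)=2 [29,35)=1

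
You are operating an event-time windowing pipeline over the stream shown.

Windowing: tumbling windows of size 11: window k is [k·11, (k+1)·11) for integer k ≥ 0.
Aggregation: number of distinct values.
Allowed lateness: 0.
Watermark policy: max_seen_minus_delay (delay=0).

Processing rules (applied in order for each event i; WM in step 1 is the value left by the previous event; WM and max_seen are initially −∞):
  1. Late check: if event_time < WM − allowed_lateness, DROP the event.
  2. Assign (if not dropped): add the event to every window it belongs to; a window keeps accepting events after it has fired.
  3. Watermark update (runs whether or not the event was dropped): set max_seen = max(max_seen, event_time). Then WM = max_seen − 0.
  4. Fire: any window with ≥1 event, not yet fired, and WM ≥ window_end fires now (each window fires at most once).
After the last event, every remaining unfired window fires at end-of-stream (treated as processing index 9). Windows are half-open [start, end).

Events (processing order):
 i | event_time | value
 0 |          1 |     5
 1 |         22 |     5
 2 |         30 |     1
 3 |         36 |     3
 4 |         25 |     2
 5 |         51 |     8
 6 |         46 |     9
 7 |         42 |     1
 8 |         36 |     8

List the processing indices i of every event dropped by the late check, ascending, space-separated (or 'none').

4 6 7 8

i=0 t=1 v=5: → [0,11); WM=1
i=1 t=22 v=5: → [22,33); WM=22; [0,11) fires=1
i=2 t=30 v=1: → [22,33); WM=30
i=3 t=36 v=3: → [33,44); WM=36; [22,33) fires=2
i=4 t=25 v=2: DROP (t<36-0); WM=36
i=5 t=51 v=8: → [44,55); WM=51; [33,44) fires=1
i=6 t=46 v=9: DROP (t<51-0); WM=51
i=7 t=42 v=1: DROP (t<51-0); WM=51
i=8 t=36 v=8: DROP (t<51-0); WM=51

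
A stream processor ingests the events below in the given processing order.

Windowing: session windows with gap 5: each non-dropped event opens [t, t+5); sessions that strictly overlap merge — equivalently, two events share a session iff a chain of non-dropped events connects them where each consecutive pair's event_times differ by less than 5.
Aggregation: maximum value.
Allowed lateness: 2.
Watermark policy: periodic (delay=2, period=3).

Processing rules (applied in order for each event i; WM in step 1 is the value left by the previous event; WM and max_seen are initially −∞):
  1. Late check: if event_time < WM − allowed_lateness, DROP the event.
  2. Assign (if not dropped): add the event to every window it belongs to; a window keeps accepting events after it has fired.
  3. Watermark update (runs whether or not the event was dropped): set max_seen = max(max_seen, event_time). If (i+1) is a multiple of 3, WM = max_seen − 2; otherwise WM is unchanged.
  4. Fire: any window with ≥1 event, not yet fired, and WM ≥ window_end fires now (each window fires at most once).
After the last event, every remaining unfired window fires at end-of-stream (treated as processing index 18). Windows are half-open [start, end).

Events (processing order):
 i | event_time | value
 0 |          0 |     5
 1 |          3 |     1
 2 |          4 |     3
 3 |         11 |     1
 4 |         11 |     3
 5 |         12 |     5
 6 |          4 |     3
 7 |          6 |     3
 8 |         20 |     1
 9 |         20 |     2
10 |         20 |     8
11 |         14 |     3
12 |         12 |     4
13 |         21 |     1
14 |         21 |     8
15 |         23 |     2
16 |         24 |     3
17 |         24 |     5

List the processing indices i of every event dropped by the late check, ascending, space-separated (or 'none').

i=0 t=0 v=5: → [0,5); WM=−∞
i=1 t=3 v=1: → [0,8); WM=−∞
i=2 t=4 v=3: → [0,9); WM=2
i=3 t=11 v=1: → [11,16); WM=2
i=4 t=11 v=3: → [11,16); WM=2
i=5 t=12 v=5: → [11,17); WM=10
i=6 t=4 v=3: DROP (t<10-2); WM=10
i=7 t=6 v=3: DROP (t<10-2); WM=10
i=8 t=20 v=1: → [20,25); WM=18
i=9 t=20 v=2: → [20,25); WM=18
i=10 t=20 v=8: → [20,25); WM=18
i=11 t=14 v=3: DROP (t<18-2); WM=18
i=12 t=12 v=4: DROP (t<18-2); WM=18
i=13 t=21 v=1: → [20,26); WM=18
i=14 t=21 v=8: → [20,26); WM=19
i=15 t=23 v=2: → [20,28); WM=19
i=16 t=24 v=3: → [20,29); WM=19
i=17 t=24 v=5: → [20,29); WM=22

6 7 11 12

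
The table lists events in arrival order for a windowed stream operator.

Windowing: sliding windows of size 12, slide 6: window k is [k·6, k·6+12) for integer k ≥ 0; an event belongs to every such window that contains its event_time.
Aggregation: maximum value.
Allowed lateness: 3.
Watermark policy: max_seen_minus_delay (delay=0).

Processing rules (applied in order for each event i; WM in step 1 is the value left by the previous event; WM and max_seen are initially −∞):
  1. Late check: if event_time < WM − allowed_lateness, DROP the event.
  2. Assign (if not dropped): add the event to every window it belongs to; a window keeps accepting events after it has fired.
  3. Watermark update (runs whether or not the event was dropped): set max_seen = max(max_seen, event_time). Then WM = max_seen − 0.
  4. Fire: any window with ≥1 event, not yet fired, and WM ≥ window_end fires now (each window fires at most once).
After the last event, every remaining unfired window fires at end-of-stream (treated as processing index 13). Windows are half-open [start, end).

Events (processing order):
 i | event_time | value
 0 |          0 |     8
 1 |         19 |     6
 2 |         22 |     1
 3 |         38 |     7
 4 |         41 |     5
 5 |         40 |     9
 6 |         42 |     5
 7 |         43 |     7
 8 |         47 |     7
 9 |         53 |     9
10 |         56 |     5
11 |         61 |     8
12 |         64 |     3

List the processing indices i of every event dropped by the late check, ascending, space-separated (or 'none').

i=0 t=0 v=8: → [0,12); WM=0
i=1 t=19 v=6: → [18,30),[12,24); WM=19; [0,12) fires=8
i=2 t=22 v=1: → [18,30),[12,24); WM=22
i=3 t=38 v=7: → [36,48),[30,42); WM=38; [12,24) fires=6 [18,30) fires=6
i=4 t=41 v=5: → [36,48),[30,42); WM=41
i=5 t=40 v=9: → [36,48),[30,42); WM=41
i=6 t=42 v=5: → [42,54),[36,48); WM=42; [30,42) fires=9
i=7 t=43 v=7: → [42,54),[36,48); WM=43
i=8 t=47 v=7: → [42,54),[36,48); WM=47
i=9 t=53 v=9: → [48,60),[42,54); WM=53; [36,48) fires=9
i=10 t=56 v=5: → [54,66),[48,60); WM=56; [42,54) fires=9
i=11 t=61 v=8: → [60,72),[54,66); WM=61; [48,60) fires=9
i=12 t=64 v=3: → [60,72),[54,66); WM=64

none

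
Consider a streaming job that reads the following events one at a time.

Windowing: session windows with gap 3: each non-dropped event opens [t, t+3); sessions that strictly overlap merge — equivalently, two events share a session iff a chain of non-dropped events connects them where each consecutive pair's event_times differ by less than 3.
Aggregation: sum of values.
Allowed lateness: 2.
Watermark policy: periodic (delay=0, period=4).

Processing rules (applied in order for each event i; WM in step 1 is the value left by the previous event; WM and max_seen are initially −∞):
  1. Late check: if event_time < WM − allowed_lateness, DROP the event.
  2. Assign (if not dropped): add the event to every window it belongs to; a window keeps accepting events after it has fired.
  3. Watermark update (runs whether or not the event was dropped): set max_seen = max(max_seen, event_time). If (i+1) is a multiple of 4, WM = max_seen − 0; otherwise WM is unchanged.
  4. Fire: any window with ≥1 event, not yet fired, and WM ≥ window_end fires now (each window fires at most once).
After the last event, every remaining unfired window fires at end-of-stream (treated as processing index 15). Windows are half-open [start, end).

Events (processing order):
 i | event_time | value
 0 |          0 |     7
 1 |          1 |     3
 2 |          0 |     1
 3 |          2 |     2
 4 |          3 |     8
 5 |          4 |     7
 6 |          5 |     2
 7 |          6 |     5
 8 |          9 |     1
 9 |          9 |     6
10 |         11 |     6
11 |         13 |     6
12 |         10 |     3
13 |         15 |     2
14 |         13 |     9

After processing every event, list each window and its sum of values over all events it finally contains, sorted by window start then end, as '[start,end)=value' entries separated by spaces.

i=0 t=0 v=7: → [0,3); WM=−∞
i=1 t=1 v=3: → [0,4); WM=−∞
i=2 t=0 v=1: → [0,4); WM=−∞
i=3 t=2 v=2: → [0,5); WM=2
i=4 t=3 v=8: → [0,6); WM=2
i=5 t=4 v=7: → [0,7); WM=2
i=6 t=5 v=2: → [0,8); WM=2
i=7 t=6 v=5: → [0,9); WM=6
i=8 t=9 v=1: → [9,12); WM=6
i=9 t=9 v=6: → [9,12); WM=6
i=10 t=11 v=6: → [9,14); WM=6
i=11 t=13 v=6: → [9,16); WM=13
i=12 t=10 v=3: DROP (t<13-2); WM=13
i=13 t=15 v=2: → [9,18); WM=13
i=14 t=13 v=9: → [9,18); WM=13

[0,9)=35 [9,18)=30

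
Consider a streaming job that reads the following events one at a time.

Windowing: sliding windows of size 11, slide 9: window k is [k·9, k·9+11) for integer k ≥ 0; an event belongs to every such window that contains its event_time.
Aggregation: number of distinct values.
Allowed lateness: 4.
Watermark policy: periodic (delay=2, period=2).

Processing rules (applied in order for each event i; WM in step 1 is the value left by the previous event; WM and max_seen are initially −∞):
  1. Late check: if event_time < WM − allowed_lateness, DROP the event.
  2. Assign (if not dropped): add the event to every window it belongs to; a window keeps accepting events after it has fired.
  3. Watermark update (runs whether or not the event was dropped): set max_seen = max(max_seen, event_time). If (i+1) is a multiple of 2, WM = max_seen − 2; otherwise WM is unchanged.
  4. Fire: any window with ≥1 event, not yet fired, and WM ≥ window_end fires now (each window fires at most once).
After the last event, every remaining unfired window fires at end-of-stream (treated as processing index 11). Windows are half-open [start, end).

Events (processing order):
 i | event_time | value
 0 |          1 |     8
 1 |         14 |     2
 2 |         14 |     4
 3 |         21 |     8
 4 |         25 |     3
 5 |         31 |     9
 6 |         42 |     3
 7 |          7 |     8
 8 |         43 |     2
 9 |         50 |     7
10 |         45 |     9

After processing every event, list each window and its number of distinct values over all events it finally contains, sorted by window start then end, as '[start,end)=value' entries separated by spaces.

i=0 t=1 v=8: → [0,11); WM=−∞
i=1 t=14 v=2: → [9,20); WM=12; [0,11) fires=1
i=2 t=14 v=4: → [9,20); WM=12
i=3 t=21 v=8: → [18,29); WM=19
i=4 t=25 v=3: → [18,29); WM=19
i=5 t=31 v=9: → [27,38); WM=29; [9,20) fires=2 [18,29) fires=2
i=6 t=42 v=3: → [36,47); WM=29
i=7 t=7 v=8: DROP (t<29-4); WM=40; [27,38) fires=1
i=8 t=43 v=2: → [36,47); WM=40
i=9 t=50 v=7: → [45,56); WM=48; [36,47) fires=2
i=10 t=45 v=9: → [45,56),[36,47); WM=48

[0,11)=1 [9,20)=2 [18,29)=2 [27,38)=1 [36,47)=3 [45,56)=2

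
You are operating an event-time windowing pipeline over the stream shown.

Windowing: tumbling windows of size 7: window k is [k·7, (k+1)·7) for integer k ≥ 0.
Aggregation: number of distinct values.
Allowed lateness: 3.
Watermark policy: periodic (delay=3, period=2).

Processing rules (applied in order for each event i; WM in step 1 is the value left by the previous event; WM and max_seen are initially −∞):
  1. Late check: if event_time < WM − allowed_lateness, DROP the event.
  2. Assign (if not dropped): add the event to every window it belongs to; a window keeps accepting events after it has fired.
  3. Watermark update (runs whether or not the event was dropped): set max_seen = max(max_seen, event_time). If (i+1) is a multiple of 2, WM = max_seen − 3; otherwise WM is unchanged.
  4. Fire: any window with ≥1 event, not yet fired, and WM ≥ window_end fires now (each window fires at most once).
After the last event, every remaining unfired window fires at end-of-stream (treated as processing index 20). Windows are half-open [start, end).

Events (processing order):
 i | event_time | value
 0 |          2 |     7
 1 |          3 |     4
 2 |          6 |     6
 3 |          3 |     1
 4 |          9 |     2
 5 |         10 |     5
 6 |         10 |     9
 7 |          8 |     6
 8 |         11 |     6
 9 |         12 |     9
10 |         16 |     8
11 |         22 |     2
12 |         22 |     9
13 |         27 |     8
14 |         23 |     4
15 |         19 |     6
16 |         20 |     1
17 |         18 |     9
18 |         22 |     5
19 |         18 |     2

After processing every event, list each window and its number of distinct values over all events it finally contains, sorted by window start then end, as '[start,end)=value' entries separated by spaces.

i=0 t=2 v=7: → [0,7); WM=−∞
i=1 t=3 v=4: → [0,7); WM=0
i=2 t=6 v=6: → [0,7); WM=0
i=3 t=3 v=1: → [0,7); WM=3
i=4 t=9 v=2: → [7,14); WM=3
i=5 t=10 v=5: → [7,14); WM=7; [0,7) fires=4
i=6 t=10 v=9: → [7,14); WM=7
i=7 t=8 v=6: → [7,14); WM=7
i=8 t=11 v=6: → [7,14); WM=7
i=9 t=12 v=9: → [7,14); WM=9
i=10 t=16 v=8: → [14,21); WM=9
i=11 t=22 v=2: → [21,28); WM=19; [7,14) fires=4
i=12 t=22 v=9: → [21,28); WM=19
i=13 t=27 v=8: → [21,28); WM=24; [14,21) fires=1
i=14 t=23 v=4: → [21,28); WM=24
i=15 t=19 v=6: DROP (t<24-3); WM=24
i=16 t=20 v=1: DROP (t<24-3); WM=24
i=17 t=18 v=9: DROP (t<24-3); WM=24
i=18 t=22 v=5: → [21,28); WM=24
i=19 t=18 v=2: DROP (t<24-3); WM=24

[0,7)=4 [7,14)=4 [14,21)=1 [21,28)=5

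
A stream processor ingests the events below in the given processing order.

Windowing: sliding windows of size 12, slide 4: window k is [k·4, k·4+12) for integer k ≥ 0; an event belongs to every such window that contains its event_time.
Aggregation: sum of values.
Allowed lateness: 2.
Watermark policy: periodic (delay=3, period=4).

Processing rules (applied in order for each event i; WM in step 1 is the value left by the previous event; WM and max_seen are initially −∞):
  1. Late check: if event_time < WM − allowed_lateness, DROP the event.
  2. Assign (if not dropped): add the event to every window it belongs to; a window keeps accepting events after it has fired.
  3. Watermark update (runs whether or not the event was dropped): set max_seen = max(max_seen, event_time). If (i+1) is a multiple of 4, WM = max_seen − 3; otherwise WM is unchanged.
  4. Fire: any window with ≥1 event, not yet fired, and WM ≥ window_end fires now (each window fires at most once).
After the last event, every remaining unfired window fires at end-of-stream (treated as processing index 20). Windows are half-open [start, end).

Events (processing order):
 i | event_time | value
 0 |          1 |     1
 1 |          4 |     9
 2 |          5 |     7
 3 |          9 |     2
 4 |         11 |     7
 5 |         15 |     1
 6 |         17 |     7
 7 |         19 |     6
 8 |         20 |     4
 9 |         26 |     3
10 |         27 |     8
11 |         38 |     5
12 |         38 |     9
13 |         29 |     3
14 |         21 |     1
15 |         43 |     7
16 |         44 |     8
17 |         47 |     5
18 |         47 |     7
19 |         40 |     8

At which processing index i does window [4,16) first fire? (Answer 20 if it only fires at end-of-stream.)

7

i=0 t=1 v=1: → [0,12); WM=−∞
i=1 t=4 v=9: → [4,16),[0,12); WM=−∞
i=2 t=5 v=7: → [4,16),[0,12); WM=−∞
i=3 t=9 v=2: → [8,20),[4,16),[0,12); WM=6
i=4 t=11 v=7: → [8,20),[4,16),[0,12); WM=6
i=5 t=15 v=1: → [12,24),[8,20),[4,16); WM=6
i=6 t=17 v=7: → [16,28),[12,24),[8,20); WM=6
i=7 t=19 v=6: → [16,28),[12,24),[8,20); WM=16; [0,12) fires=26 [4,16) fires=26
i=8 t=20 v=4: → [20,32),[16,28),[12,24); WM=16
i=9 t=26 v=3: → [24,36),[20,32),[16,28); WM=16
i=10 t=27 v=8: → [24,36),[20,32),[16,28); WM=16
i=11 t=38 v=5: → [36,48),[32,44),[28,40); WM=35; [8,20) fires=23 [12,24) fires=18 [16,28) fires=28 [20,32) fires=15
i=12 t=38 v=9: → [36,48),[32,44),[28,40); WM=35
i=13 t=29 v=3: DROP (t<35-2); WM=35
i=14 t=21 v=1: DROP (t<35-2); WM=35
i=15 t=43 v=7: → [40,52),[36,48),[32,44); WM=40; [24,36) fires=11 [28,40) fires=14
i=16 t=44 v=8: → [44,56),[40,52),[36,48); WM=40
i=17 t=47 v=5: → [44,56),[40,52),[36,48); WM=40
i=18 t=47 v=7: → [44,56),[40,52),[36,48); WM=40
i=19 t=40 v=8: → [40,52),[36,48),[32,44); WM=44; [32,44) fires=29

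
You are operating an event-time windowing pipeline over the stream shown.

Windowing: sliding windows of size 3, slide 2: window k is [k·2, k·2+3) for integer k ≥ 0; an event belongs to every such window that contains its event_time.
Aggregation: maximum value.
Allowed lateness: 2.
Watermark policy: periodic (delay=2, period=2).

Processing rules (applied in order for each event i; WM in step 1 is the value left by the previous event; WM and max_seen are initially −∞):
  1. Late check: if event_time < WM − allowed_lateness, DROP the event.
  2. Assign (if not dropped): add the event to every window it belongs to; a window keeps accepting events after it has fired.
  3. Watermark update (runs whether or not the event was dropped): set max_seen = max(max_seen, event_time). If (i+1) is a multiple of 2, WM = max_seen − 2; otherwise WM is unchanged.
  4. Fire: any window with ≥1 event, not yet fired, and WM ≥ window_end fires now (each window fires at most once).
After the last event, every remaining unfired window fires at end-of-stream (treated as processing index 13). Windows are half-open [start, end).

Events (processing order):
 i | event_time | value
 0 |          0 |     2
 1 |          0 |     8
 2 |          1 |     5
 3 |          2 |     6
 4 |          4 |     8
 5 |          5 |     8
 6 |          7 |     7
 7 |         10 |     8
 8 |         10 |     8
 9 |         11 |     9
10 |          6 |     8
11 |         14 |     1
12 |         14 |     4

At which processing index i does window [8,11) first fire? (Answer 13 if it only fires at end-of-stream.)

11

i=0 t=0 v=2: → [0,3); WM=−∞
i=1 t=0 v=8: → [0,3); WM=-2
i=2 t=1 v=5: → [0,3); WM=-2
i=3 t=2 v=6: → [2,5),[0,3); WM=0
i=4 t=4 v=8: → [4,7),[2,5); WM=0
i=5 t=5 v=8: → [4,7); WM=3; [0,3) fires=8
i=6 t=7 v=7: → [6,9); WM=3
i=7 t=10 v=8: → [10,13),[8,11); WM=8; [2,5) fires=8 [4,7) fires=8
i=8 t=10 v=8: → [10,13),[8,11); WM=8
i=9 t=11 v=9: → [10,13); WM=9; [6,9) fires=7
i=10 t=6 v=8: DROP (t<9-2); WM=9
i=11 t=14 v=1: → [14,17),[12,15); WM=12; [8,11) fires=8
i=12 t=14 v=4: → [14,17),[12,15); WM=12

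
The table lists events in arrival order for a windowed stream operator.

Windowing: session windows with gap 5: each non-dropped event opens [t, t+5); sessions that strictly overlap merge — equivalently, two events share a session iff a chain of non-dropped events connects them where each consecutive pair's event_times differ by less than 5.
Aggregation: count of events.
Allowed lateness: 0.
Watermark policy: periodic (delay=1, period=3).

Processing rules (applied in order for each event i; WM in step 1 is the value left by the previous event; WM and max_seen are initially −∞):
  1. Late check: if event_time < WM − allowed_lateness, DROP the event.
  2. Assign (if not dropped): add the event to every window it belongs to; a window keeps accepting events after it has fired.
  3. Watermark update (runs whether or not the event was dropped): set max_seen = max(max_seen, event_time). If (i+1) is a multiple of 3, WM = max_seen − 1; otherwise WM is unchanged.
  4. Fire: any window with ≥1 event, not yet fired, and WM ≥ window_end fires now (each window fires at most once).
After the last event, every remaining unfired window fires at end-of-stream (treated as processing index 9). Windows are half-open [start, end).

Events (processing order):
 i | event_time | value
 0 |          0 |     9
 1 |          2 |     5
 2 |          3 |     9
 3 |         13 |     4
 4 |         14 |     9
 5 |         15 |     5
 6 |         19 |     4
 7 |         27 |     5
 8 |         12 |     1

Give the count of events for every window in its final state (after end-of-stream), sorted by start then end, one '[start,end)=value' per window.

i=0 t=0 v=9: → [0,5); WM=−∞
i=1 t=2 v=5: → [0,7); WM=−∞
i=2 t=3 v=9: → [0,8); WM=2
i=3 t=13 v=4: → [13,18); WM=2
i=4 t=14 v=9: → [13,19); WM=2
i=5 t=15 v=5: → [13,20); WM=14
i=6 t=19 v=4: → [13,24); WM=14
i=7 t=27 v=5: → [27,32); WM=14
i=8 t=12 v=1: DROP (t<14-0); WM=26

[0,8)=3 [13,24)=4 [27,32)=1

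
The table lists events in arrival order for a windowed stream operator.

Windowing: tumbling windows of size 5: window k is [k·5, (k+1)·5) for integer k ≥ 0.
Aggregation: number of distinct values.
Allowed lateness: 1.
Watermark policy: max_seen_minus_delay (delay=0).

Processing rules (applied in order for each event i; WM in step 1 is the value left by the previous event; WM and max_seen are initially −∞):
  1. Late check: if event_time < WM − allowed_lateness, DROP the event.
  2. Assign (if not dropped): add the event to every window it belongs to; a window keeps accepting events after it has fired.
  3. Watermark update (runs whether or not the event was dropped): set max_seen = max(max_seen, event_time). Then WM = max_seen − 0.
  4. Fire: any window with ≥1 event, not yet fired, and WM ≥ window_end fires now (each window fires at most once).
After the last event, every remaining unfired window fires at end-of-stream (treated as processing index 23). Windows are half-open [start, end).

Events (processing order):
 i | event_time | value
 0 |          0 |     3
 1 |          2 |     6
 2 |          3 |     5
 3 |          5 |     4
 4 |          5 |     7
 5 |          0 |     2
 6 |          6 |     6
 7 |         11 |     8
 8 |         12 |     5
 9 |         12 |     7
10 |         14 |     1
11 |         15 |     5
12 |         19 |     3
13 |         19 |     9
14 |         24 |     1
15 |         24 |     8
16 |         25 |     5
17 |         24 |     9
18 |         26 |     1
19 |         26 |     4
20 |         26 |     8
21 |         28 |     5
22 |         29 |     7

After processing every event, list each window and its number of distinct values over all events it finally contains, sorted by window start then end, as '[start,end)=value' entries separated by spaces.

[0,5)=3 [5,10)=3 [10,15)=4 [15,20)=3 [20,25)=3 [25,30)=5

i=0 t=0 v=3: → [0,5); WM=0
i=1 t=2 v=6: → [0,5); WM=2
i=2 t=3 v=5: → [0,5); WM=3
i=3 t=5 v=4: → [5,10); WM=5; [0,5) fires=3
i=4 t=5 v=7: → [5,10); WM=5
i=5 t=0 v=2: DROP (t<5-1); WM=5
i=6 t=6 v=6: → [5,10); WM=6
i=7 t=11 v=8: → [10,15); WM=11; [5,10) fires=3
i=8 t=12 v=5: → [10,15); WM=12
i=9 t=12 v=7: → [10,15); WM=12
i=10 t=14 v=1: → [10,15); WM=14
i=11 t=15 v=5: → [15,20); WM=15; [10,15) fires=4
i=12 t=19 v=3: → [15,20); WM=19
i=13 t=19 v=9: → [15,20); WM=19
i=14 t=24 v=1: → [20,25); WM=24; [15,20) fires=3
i=15 t=24 v=8: → [20,25); WM=24
i=16 t=25 v=5: → [25,30); WM=25; [20,25) fires=2
i=17 t=24 v=9: → [20,25); WM=25
i=18 t=26 v=1: → [25,30); WM=26
i=19 t=26 v=4: → [25,30); WM=26
i=20 t=26 v=8: → [25,30); WM=26
i=21 t=28 v=5: → [25,30); WM=28
i=22 t=29 v=7: → [25,30); WM=29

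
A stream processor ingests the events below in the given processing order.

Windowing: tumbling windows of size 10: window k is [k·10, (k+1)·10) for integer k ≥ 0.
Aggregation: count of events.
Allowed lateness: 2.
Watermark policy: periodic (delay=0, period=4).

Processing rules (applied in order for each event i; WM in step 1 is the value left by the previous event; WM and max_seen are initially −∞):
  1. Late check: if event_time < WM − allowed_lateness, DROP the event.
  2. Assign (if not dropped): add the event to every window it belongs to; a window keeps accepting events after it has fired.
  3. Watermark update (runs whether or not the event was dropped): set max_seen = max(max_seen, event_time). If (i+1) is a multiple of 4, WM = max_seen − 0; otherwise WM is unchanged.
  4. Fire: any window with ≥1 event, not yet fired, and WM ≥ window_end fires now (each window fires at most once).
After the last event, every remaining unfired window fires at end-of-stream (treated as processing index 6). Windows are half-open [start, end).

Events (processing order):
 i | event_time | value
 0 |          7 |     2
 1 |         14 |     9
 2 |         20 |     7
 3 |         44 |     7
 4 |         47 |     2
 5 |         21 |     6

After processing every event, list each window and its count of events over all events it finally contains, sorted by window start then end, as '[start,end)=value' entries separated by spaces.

i=0 t=7 v=2: → [0,10); WM=−∞
i=1 t=14 v=9: → [10,20); WM=−∞
i=2 t=20 v=7: → [20,30); WM=−∞
i=3 t=44 v=7: → [40,50); WM=44; [0,10) fires=1 [10,20) fires=1 [20,30) fires=1
i=4 t=47 v=2: → [40,50); WM=44
i=5 t=21 v=6: DROP (t<44-2); WM=44

[0,10)=1 [10,20)=1 [20,30)=1 [40,50)=2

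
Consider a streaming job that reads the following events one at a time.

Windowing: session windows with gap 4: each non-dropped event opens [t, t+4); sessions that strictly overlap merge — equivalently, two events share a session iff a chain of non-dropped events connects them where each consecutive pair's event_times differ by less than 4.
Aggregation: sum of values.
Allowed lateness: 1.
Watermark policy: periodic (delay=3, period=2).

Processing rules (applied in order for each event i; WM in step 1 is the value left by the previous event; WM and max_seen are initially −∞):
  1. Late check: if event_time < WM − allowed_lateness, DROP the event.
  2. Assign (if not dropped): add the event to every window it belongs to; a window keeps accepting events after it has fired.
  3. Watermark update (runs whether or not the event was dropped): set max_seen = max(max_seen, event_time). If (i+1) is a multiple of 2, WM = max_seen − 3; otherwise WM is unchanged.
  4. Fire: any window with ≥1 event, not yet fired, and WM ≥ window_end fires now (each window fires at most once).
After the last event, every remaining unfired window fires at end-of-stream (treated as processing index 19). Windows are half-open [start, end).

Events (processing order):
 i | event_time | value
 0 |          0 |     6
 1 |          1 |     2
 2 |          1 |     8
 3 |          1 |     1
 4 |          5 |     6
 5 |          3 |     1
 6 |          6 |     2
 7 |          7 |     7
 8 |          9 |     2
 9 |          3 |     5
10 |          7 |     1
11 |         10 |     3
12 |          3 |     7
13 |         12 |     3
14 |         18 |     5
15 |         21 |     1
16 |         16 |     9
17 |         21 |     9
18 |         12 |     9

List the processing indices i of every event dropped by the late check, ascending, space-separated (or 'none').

12 16 18

i=0 t=0 v=6: → [0,4); WM=−∞
i=1 t=1 v=2: → [0,5); WM=-2
i=2 t=1 v=8: → [0,5); WM=-2
i=3 t=1 v=1: → [0,5); WM=-2
i=4 t=5 v=6: → [5,9); WM=-2
i=5 t=3 v=1: → [0,9); WM=2
i=6 t=6 v=2: → [0,10); WM=2
i=7 t=7 v=7: → [0,11); WM=4
i=8 t=9 v=2: → [0,13); WM=4
i=9 t=3 v=5: → [0,13); WM=6
i=10 t=7 v=1: → [0,13); WM=6
i=11 t=10 v=3: → [0,14); WM=7
i=12 t=3 v=7: DROP (t<7-1); WM=7
i=13 t=12 v=3: → [0,16); WM=9
i=14 t=18 v=5: → [18,22); WM=9
i=15 t=21 v=1: → [18,25); WM=18
i=16 t=16 v=9: DROP (t<18-1); WM=18
i=17 t=21 v=9: → [18,25); WM=18
i=18 t=12 v=9: DROP (t<18-1); WM=18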